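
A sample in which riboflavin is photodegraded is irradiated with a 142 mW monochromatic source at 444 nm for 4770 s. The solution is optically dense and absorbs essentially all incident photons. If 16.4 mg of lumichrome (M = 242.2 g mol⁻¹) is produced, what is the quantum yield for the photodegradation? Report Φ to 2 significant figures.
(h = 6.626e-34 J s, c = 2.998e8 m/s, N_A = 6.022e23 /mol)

Φ = 0.027

Product: 16.4 mg / 242.2 g mol⁻¹ = 6.771e-5 mol.
Photon energy at 444 nm: hc/λ = (6.626e-34)(2.998e8)/(444e-9) = 4.474e-19 J.
Energy delivered: (142 mW)(4770 s) = 677.3 J.
Photons incident: 677.3 / 4.474e-19 = 1.514e21, i.e. 1.514e21/6.022e23 = 0.002514 mol.
Φ = 6.771e-5 mol / 0.002514 mol photons = 0.027.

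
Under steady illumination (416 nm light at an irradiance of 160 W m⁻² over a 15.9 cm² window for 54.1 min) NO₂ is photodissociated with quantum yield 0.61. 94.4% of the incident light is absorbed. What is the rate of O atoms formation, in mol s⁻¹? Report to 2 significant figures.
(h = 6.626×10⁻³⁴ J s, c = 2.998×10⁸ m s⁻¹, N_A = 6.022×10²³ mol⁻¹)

Photon energy at 416 nm: hc/λ = (6.626×10⁻³⁴)(2.998×10⁸)/(416×10⁻⁹) = 4.775×10⁻¹⁹ J.
Energy delivered: (160 W m⁻²)(15.9×10⁻⁴ m²)(3246 s) = 825.8 J.
Photons incident: 825.8 / 4.775×10⁻¹⁹ = 1.729×10²¹, i.e. 1.729×10²¹/6.022×10²³ = 0.002871 mol.
Photons absorbed: 0.944 × 0.002871 = 0.002710 mol.
Product formed: 0.61 × 0.002710 = 0.001653 mol.
Rate: 0.001653 / 3246 s = 5.1×10⁻⁷ mol s⁻¹.

5.1×10⁻⁷ mol s⁻¹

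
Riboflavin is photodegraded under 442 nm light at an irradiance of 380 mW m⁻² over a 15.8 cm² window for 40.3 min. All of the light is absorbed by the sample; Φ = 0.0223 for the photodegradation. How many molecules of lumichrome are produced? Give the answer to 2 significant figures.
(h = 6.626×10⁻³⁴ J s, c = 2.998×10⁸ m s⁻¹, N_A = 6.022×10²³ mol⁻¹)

Photon energy at 442 nm: hc/λ = (6.626×10⁻³⁴)(2.998×10⁸)/(442×10⁻⁹) = 4.494×10⁻¹⁹ J.
Energy delivered: (380 mW m⁻²)(15.8×10⁻⁴ m²)(2418 s) = 1.452 J.
Photons incident: 1.452 / 4.494×10⁻¹⁹ = 3.231×10¹⁸, i.e. 3.231×10¹⁸/6.022×10²³ = 5.365×10⁻⁶ mol.
Product: Φ × n_abs = 0.0223 × 5.365×10⁻⁶ = 1.196×10⁻⁷ mol.
As a count: 1.196×10⁻⁷ × 6.022×10²³ = 7.2×10¹⁶.

7.2×10¹⁶ molecules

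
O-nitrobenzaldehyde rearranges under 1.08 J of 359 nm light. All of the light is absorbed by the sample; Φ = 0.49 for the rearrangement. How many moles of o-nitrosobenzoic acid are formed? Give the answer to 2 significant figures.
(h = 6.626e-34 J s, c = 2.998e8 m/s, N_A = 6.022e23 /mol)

Photon energy at 359 nm: hc/λ = (6.626e-34)(2.998e8)/(359e-9) = 5.533e-19 J.
Photons incident: 1.08 / 5.533e-19 = 1.952e18, i.e. 1.952e18/6.022e23 = 3.241e-6 mol.
Product: Φ × n_abs = 0.49 × 3.241e-6 = 1.588e-6 mol.

1.6e-6 mol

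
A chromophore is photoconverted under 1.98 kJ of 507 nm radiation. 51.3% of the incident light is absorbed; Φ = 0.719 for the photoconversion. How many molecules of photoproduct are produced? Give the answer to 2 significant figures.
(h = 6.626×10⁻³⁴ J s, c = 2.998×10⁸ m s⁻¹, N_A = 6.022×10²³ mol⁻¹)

1.9×10²¹ molecules

Photon energy at 507 nm: hc/λ = (6.626×10⁻³⁴)(2.998×10⁸)/(507×10⁻⁹) = 3.918×10⁻¹⁹ J.
Incident energy: 1.98 kJ = 1980 J.
Photons incident: 1980 / 3.918×10⁻¹⁹ = 5.054×10²¹, i.e. 5.054×10²¹/6.022×10²³ = 0.008393 mol.
Photons absorbed: 0.513 × 0.008393 = 0.004306 mol.
Product: Φ × n_abs = 0.719 × 0.004306 = 0.003096 mol.
As a count: 0.003096 × 6.022×10²³ = 1.9×10²¹.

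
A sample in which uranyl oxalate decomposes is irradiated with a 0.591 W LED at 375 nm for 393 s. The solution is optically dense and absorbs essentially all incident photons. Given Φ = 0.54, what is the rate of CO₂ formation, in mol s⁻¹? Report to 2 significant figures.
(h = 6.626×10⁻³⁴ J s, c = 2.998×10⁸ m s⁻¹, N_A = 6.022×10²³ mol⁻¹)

Photon energy at 375 nm: hc/λ = (6.626×10⁻³⁴)(2.998×10⁸)/(375×10⁻⁹) = 5.297×10⁻¹⁹ J.
Energy delivered: (0.591 W)(393 s) = 232.3 J.
Photons incident: 232.3 / 5.297×10⁻¹⁹ = 4.386×10²⁰, i.e. 4.386×10²⁰/6.022×10²³ = 7.283×10⁻⁴ mol.
Product formed: 0.54 × 7.283×10⁻⁴ = 3.933×10⁻⁴ mol.
Rate: 3.933×10⁻⁴ / 393 s = 1.0×10⁻⁶ mol s⁻¹.

1.0×10⁻⁶ mol s⁻¹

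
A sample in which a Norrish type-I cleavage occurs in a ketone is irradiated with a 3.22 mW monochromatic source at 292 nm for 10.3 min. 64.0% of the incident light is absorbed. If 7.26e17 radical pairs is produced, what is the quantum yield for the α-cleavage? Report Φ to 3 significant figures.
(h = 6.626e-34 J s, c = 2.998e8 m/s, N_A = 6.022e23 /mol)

Product: 7.26e17 / 6.022e23 = 1.206e-6 mol.
Photon energy at 292 nm: hc/λ = (6.626e-34)(2.998e8)/(292e-9) = 6.803e-19 J.
Energy delivered: (3.22 mW)(618 s) = 1.990 J.
Photons incident: 1.990 / 6.803e-19 = 2.925e18, i.e. 2.925e18/6.022e23 = 4.857e-6 mol.
Photons absorbed: 0.640 × 4.857e-6 = 3.108e-6 mol.
Φ = 1.206e-6 mol / 3.108e-6 mol photons = 0.388.

Φ = 0.388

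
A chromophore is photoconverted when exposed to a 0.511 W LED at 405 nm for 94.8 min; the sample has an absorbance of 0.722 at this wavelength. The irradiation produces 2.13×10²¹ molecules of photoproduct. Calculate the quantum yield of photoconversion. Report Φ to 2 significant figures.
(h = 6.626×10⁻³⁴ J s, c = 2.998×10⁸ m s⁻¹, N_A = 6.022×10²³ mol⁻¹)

Product: 2.13×10²¹ / 6.022×10²³ = 0.003537 mol.
Photon energy at 405 nm: hc/λ = (6.626×10⁻³⁴)(2.998×10⁸)/(405×10⁻⁹) = 4.905×10⁻¹⁹ J.
Energy delivered: (0.511 W)(5688 s) = 2907 J.
Photons incident: 2907 / 4.905×10⁻¹⁹ = 5.927×10²¹, i.e. 5.927×10²¹/6.022×10²³ = 0.009842 mol.
Fraction absorbed: 1 − 10^(−0.722) = 0.8103.
Photons absorbed: 0.8103 × 0.009842 = 0.007975 mol.
Φ = 0.003537 mol / 0.007975 mol photons = 0.44.

Φ = 0.44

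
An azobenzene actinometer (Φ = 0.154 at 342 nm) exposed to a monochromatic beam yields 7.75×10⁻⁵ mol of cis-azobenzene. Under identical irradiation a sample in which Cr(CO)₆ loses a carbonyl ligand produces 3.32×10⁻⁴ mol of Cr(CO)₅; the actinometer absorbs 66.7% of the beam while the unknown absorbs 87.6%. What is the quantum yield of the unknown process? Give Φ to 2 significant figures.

Photons absorbed by the actinometer: 7.75×10⁻⁵ / 0.154 = 5.032×10⁻⁴ mol.
Incident flux: 5.032×10⁻⁴ / 0.667 = 7.544×10⁻⁴ einstein.
Absorbed by unknown: 0.876 × 7.544×10⁻⁴ = 6.609×10⁻⁴ mol.
Φ(unknown) = 3.32×10⁻⁴ / 6.609×10⁻⁴ = 0.50.

Φ = 0.50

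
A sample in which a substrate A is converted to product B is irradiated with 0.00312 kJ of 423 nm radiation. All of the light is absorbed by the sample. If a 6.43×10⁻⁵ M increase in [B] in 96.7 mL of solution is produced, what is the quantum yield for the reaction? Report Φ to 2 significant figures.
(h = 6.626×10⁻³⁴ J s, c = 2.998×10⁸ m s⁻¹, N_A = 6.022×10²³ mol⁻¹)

Product: (6.43×10⁻⁵ M)(0.0967 L) = 6.218×10⁻⁶ mol.
Photon energy at 423 nm: hc/λ = (6.626×10⁻³⁴)(2.998×10⁸)/(423×10⁻⁹) = 4.696×10⁻¹⁹ J.
Incident energy: 0.00312 kJ = 3.12 J.
Photons incident: 3.12 / 4.696×10⁻¹⁹ = 6.644×10¹⁸, i.e. 6.644×10¹⁸/6.022×10²³ = 1.103×10⁻⁵ mol.
Φ = 6.218×10⁻⁶ mol / 1.103×10⁻⁵ mol photons = 0.56.

Φ = 0.56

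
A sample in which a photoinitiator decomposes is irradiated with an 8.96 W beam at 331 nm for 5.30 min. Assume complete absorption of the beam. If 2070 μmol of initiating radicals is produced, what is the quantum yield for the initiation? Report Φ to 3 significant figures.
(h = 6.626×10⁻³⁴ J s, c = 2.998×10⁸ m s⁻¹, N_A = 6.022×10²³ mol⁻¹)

Product: 2070 μmol = 0.00207 mol.
Photon energy at 331 nm: hc/λ = (6.626×10⁻³⁴)(2.998×10⁸)/(331×10⁻⁹) = 6.001×10⁻¹⁹ J.
Energy delivered: (8.96 W)(318 s) = 2849 J.
Photons incident: 2849 / 6.001×10⁻¹⁹ = 4.748×10²¹, i.e. 4.748×10²¹/6.022×10²³ = 0.007884 mol.
Φ = 0.00207 mol / 0.007884 mol photons = 0.263.

Φ = 0.263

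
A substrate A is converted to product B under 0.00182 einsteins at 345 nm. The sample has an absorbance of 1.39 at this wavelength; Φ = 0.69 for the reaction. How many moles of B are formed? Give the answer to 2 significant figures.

Fraction absorbed: 1 − 10^(−1.39) = 0.9593.
Photons absorbed: 0.9593 × 0.00182 = 0.001746 mol.
Product: Φ × n_abs = 0.69 × 0.001746 = 0.001205 mol.

0.0012 mol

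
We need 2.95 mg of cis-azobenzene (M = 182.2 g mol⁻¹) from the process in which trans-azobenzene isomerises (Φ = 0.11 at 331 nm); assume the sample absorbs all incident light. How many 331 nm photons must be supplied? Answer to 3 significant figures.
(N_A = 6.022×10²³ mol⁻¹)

8.86×10¹⁹ photons

Product: 2.95 mg / 182.2 g mol⁻¹ = 1.619×10⁻⁵ mol.
Photons that must be absorbed: 1.619×10⁻⁵ / 0.11 = 1.472×10⁻⁴ mol.
Photon count: 1.472×10⁻⁴ × 6.022×10²³ = 8.86×10¹⁹.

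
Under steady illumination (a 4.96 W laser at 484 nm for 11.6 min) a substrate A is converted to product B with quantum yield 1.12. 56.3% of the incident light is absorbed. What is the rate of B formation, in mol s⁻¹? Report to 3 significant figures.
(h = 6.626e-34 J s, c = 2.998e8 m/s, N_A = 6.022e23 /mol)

1.27e-5 mol s⁻¹

Photon energy at 484 nm: hc/λ = (6.626e-34)(2.998e8)/(484e-9) = 4.104e-19 J.
Energy delivered: (4.96 W)(696 s) = 3452 J.
Photons incident: 3452 / 4.104e-19 = 8.411e21, i.e. 8.411e21/6.022e23 = 0.01397 mol.
Photons absorbed: 0.563 × 0.01397 = 0.007865 mol.
Product formed: 1.12 × 0.007865 = 0.008809 mol.
Rate: 0.008809 / 696 s = 1.27e-5 mol s⁻¹.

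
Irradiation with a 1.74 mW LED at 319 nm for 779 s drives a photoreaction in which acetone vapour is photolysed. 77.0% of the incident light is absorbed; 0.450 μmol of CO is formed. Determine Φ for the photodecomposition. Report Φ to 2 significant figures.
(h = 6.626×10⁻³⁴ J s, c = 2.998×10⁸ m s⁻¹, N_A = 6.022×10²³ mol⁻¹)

Φ = 0.16

Product: 0.450 μmol = 4.50×10⁻⁷ mol.
Photon energy at 319 nm: hc/λ = (6.626×10⁻³⁴)(2.998×10⁸)/(319×10⁻⁹) = 6.227×10⁻¹⁹ J.
Energy delivered: (1.74 mW)(779 s) = 1.355 J.
Photons incident: 1.355 / 6.227×10⁻¹⁹ = 2.176×10¹⁸, i.e. 2.176×10¹⁸/6.022×10²³ = 3.613×10⁻⁶ mol.
Photons absorbed: 0.770 × 3.613×10⁻⁶ = 2.782×10⁻⁶ mol.
Φ = 4.50×10⁻⁷ mol / 2.782×10⁻⁶ mol photons = 0.16.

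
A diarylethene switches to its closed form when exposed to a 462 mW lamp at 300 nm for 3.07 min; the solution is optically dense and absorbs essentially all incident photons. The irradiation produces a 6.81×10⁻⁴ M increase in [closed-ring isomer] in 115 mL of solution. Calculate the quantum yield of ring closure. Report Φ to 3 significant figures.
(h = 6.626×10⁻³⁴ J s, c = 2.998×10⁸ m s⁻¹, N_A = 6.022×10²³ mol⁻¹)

Product: (6.81×10⁻⁴ M)(0.115 L) = 7.832×10⁻⁵ mol.
Photon energy at 300 nm: hc/λ = (6.626×10⁻³⁴)(2.998×10⁸)/(300×10⁻⁹) = 6.622×10⁻¹⁹ J.
Energy delivered: (462 mW)(184.2 s) = 85.10 J.
Photons incident: 85.10 / 6.622×10⁻¹⁹ = 1.285×10²⁰, i.e. 1.285×10²⁰/6.022×10²³ = 2.134×10⁻⁴ mol.
Φ = 7.832×10⁻⁵ mol / 2.134×10⁻⁴ mol photons = 0.367.

Φ = 0.367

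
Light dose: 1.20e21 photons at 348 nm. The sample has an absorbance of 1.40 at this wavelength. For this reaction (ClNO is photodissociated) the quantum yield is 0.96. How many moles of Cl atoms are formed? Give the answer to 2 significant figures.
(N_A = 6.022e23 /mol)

0.0018 mol

Moles of photons: 1.20e21 / 6.022e23 = 0.001993 mol.
Fraction absorbed: 1 − 10^(−1.40) = 0.9602.
Photons absorbed: 0.9602 × 0.001993 = 0.001914 mol.
Product: Φ × n_abs = 0.96 × 0.001914 = 0.001837 mol.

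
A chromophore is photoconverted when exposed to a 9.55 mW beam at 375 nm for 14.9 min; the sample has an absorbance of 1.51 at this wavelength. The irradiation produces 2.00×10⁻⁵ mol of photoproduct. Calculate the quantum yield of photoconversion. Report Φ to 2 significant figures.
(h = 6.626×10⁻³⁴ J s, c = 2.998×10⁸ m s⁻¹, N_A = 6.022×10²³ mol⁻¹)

Photon energy at 375 nm: hc/λ = (6.626×10⁻³⁴)(2.998×10⁸)/(375×10⁻⁹) = 5.297×10⁻¹⁹ J.
Energy delivered: (9.55 mW)(894 s) = 8.538 J.
Photons incident: 8.538 / 5.297×10⁻¹⁹ = 1.612×10¹⁹, i.e. 1.612×10¹⁹/6.022×10²³ = 2.677×10⁻⁵ mol.
Fraction absorbed: 1 − 10^(−1.51) = 0.9691.
Photons absorbed: 0.9691 × 2.677×10⁻⁵ = 2.594×10⁻⁵ mol.
Φ = 2.00×10⁻⁵ mol / 2.594×10⁻⁵ mol photons = 0.77.

Φ = 0.77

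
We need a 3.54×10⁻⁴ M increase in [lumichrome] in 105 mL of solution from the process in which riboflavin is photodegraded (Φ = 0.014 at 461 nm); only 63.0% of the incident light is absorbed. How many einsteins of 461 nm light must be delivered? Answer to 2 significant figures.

Product: (3.54×10⁻⁴ M)(0.105 L) = 3.717×10⁻⁵ mol.
Photons that must be absorbed: 3.717×10⁻⁵ / 0.014 = 0.002655 mol.
Incident photons needed: 0.002655 / 0.630 = 0.004214 mol.

0.0042 einstein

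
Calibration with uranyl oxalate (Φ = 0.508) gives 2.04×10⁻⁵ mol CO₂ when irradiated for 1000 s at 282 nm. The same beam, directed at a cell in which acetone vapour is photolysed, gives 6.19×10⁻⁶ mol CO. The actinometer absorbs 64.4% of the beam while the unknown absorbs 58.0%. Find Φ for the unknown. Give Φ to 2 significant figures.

Photons absorbed by the actinometer: 2.04×10⁻⁵ / 0.508 = 4.016×10⁻⁵ mol.
Incident flux: 4.016×10⁻⁵ / 0.644 = 6.236×10⁻⁵ einstein.
Absorbed by unknown: 0.580 × 6.236×10⁻⁵ = 3.617×10⁻⁵ mol.
Φ(unknown) = 6.19×10⁻⁶ / 3.617×10⁻⁵ = 0.17.

Φ = 0.17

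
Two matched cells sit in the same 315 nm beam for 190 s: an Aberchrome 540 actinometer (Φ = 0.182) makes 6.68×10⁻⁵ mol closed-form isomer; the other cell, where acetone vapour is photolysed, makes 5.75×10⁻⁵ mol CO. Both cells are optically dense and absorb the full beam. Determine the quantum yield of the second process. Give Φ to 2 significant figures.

Photons absorbed by the actinometer: 6.68×10⁻⁵ / 0.182 = 3.670×10⁻⁴ mol.
Φ(unknown) = 5.75×10⁻⁵ / 3.670×10⁻⁴ = 0.16.

Φ = 0.16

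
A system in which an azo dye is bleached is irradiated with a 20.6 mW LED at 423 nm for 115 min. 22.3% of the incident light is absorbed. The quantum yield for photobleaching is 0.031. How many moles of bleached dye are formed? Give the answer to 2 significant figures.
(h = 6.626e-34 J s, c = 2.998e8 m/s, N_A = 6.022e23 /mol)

3.5e-6 mol

Photon energy at 423 nm: hc/λ = (6.626e-34)(2.998e8)/(423e-9) = 4.696e-19 J.
Energy delivered: (20.6 mW)(6900 s) = 142.1 J.
Photons incident: 142.1 / 4.696e-19 = 3.026e20, i.e. 3.026e20/6.022e23 = 5.025e-4 mol.
Photons absorbed: 0.223 × 5.025e-4 = 1.121e-4 mol.
Product: Φ × n_abs = 0.031 × 1.121e-4 = 3.475e-6 mol.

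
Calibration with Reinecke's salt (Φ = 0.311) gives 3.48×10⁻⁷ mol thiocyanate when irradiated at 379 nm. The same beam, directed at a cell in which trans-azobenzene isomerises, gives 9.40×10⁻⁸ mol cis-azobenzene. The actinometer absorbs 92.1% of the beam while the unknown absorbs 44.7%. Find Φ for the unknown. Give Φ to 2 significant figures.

Photons absorbed by the actinometer: 3.48×10⁻⁷ / 0.311 = 1.119×10⁻⁶ mol.
Incident flux: 1.119×10⁻⁶ / 0.921 = 1.215×10⁻⁶ einstein.
Absorbed by unknown: 0.447 × 1.215×10⁻⁶ = 5.431×10⁻⁷ mol.
Φ(unknown) = 9.40×10⁻⁸ / 5.431×10⁻⁷ = 0.17.

Φ = 0.17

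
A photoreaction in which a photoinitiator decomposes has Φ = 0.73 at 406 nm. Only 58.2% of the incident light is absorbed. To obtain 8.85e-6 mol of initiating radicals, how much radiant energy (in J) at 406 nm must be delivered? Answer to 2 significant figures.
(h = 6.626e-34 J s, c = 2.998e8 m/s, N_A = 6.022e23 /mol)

Photons that must be absorbed: 8.85e-6 / 0.73 = 1.212e-5 mol.
Incident photons needed: 1.212e-5 / 0.582 = 2.082e-5 mol.
Photon energy: hc/λ = 4.893e-19 J; per mole, 2.947e5 J mol⁻¹.
Energy required: 2.082e-5 × 2.947e5 = 6.1 J.

6.1 J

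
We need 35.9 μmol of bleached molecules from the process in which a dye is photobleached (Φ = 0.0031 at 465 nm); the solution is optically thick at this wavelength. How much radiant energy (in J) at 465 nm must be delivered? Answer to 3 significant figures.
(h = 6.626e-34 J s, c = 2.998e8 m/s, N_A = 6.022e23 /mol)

2980 J

Product: 35.9 μmol = 3.59e-5 mol.
Photons that must be absorbed: 3.59e-5 / 0.0031 = 0.01158 mol.
Photon energy: hc/λ = 4.272e-19 J; per mole, 2.573e5 J mol⁻¹.
Energy required: 0.01158 × 2.573e5 = 2980 J.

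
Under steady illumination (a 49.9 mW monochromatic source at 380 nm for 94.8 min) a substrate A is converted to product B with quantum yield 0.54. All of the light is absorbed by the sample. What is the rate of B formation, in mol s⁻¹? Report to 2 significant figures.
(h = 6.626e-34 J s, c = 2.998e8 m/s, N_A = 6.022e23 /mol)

Photon energy at 380 nm: hc/λ = (6.626e-34)(2.998e8)/(380e-9) = 5.228e-19 J.
Energy delivered: (49.9 mW)(5688 s) = 283.8 J.
Photons incident: 283.8 / 5.228e-19 = 5.428e20, i.e. 5.428e20/6.022e23 = 9.014e-4 mol.
Product formed: 0.54 × 9.014e-4 = 4.868e-4 mol.
Rate: 4.868e-4 / 5688 s = 8.6e-8 mol s⁻¹.

8.6e-8 mol s⁻¹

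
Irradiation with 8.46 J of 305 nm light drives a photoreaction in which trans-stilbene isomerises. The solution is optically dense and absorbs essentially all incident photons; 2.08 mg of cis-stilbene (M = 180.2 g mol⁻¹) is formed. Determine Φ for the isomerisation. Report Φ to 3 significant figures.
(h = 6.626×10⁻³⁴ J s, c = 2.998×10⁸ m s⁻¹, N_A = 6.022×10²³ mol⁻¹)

Product: 2.08 mg / 180.2 g mol⁻¹ = 1.154×10⁻⁵ mol.
Photon energy at 305 nm: hc/λ = (6.626×10⁻³⁴)(2.998×10⁸)/(305×10⁻⁹) = 6.513×10⁻¹⁹ J.
Photons incident: 8.46 / 6.513×10⁻¹⁹ = 1.299×10¹⁹, i.e. 1.299×10¹⁹/6.022×10²³ = 2.157×10⁻⁵ mol.
Φ = 1.154×10⁻⁵ mol / 2.157×10⁻⁵ mol photons = 0.535.

Φ = 0.535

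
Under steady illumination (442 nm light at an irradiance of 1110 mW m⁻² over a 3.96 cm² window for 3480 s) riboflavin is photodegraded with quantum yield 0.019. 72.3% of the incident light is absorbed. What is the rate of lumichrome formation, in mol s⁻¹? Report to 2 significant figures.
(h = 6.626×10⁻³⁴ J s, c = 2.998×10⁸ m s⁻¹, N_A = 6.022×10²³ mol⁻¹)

2.2×10⁻¹¹ mol s⁻¹

Photon energy at 442 nm: hc/λ = (6.626×10⁻³⁴)(2.998×10⁸)/(442×10⁻⁹) = 4.494×10⁻¹⁹ J.
Energy delivered: (1110 mW m⁻²)(3.96×10⁻⁴ m²)(3480 s) = 1.530 J.
Photons incident: 1.530 / 4.494×10⁻¹⁹ = 3.405×10¹⁸, i.e. 3.405×10¹⁸/6.022×10²³ = 5.654×10⁻⁶ mol.
Photons absorbed: 0.723 × 5.654×10⁻⁶ = 4.088×10⁻⁶ mol.
Product formed: 0.019 × 4.088×10⁻⁶ = 7.767×10⁻⁸ mol.
Rate: 7.767×10⁻⁸ / 3480 s = 2.2×10⁻¹¹ mol s⁻¹.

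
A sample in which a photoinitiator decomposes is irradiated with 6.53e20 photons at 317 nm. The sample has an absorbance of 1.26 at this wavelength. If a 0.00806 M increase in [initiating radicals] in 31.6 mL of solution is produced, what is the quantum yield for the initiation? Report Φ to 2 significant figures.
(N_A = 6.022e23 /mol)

Φ = 0.25

Product: (0.00806 M)(0.0316 L) = 2.547e-4 mol.
Moles of photons: 6.53e20 / 6.022e23 = 0.001084 mol.
Fraction absorbed: 1 − 10^(−1.26) = 0.9450.
Photons absorbed: 0.9450 × 0.001084 = 0.001024 mol.
Φ = 2.547e-4 mol / 0.001024 mol photons = 0.25.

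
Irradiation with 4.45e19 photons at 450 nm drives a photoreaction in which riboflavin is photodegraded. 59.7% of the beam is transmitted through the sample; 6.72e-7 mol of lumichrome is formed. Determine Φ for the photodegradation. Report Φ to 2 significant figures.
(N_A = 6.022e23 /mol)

Moles of photons: 4.45e19 / 6.022e23 = 7.390e-5 mol.
Fraction absorbed: 1 − 59.7/100 = 0.4030.
Photons absorbed: 0.4030 × 7.390e-5 = 2.978e-5 mol.
Φ = 6.72e-7 mol / 2.978e-5 mol photons = 0.023.

Φ = 0.023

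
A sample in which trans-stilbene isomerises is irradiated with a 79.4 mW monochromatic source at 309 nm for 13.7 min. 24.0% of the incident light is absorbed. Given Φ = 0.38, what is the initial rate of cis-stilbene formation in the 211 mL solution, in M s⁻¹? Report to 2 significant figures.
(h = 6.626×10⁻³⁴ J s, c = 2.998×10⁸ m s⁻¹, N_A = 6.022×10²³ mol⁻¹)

8.9×10⁻⁸ M s⁻¹

Photon energy at 309 nm: hc/λ = (6.626×10⁻³⁴)(2.998×10⁸)/(309×10⁻⁹) = 6.429×10⁻¹⁹ J.
Energy delivered: (79.4 mW)(822 s) = 65.27 J.
Photons incident: 65.27 / 6.429×10⁻¹⁹ = 1.015×10²⁰, i.e. 1.015×10²⁰/6.022×10²³ = 1.685×10⁻⁴ mol.
Photons absorbed: 0.240 × 1.685×10⁻⁴ = 4.044×10⁻⁵ mol.
Product formed: 0.38 × 4.044×10⁻⁵ = 1.537×10⁻⁵ mol.
Rate: 1.537×10⁻⁵ mol / (822 s × 0.211 L) = 8.9×10⁻⁸ M s⁻¹.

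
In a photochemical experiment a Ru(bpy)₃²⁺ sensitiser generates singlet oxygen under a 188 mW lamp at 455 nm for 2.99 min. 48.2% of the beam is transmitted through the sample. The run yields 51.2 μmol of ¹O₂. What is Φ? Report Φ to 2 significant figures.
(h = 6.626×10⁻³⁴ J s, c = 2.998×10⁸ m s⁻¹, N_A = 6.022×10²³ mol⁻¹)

Product: 51.2 μmol = 5.12×10⁻⁵ mol.
Photon energy at 455 nm: hc/λ = (6.626×10⁻³⁴)(2.998×10⁸)/(455×10⁻⁹) = 4.366×10⁻¹⁹ J.
Energy delivered: (188 mW)(179.4 s) = 33.73 J.
Photons incident: 33.73 / 4.366×10⁻¹⁹ = 7.726×10¹⁹, i.e. 7.726×10¹⁹/6.022×10²³ = 1.283×10⁻⁴ mol.
Fraction absorbed: 1 − 48.2/100 = 0.5180.
Photons absorbed: 0.5180 × 1.283×10⁻⁴ = 6.646×10⁻⁵ mol.
Φ = 5.12×10⁻⁵ mol / 6.646×10⁻⁵ mol photons = 0.77.

Φ = 0.77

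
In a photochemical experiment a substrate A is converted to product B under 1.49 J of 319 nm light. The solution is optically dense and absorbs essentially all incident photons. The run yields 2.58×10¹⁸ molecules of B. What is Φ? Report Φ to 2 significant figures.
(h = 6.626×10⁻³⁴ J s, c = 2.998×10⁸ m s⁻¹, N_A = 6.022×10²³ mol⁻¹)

Product: 2.58×10¹⁸ / 6.022×10²³ = 4.284×10⁻⁶ mol.
Photon energy at 319 nm: hc/λ = (6.626×10⁻³⁴)(2.998×10⁸)/(319×10⁻⁹) = 6.227×10⁻¹⁹ J.
Photons incident: 1.49 / 6.227×10⁻¹⁹ = 2.393×10¹⁸, i.e. 2.393×10¹⁸/6.022×10²³ = 3.974×10⁻⁶ mol.
Φ = 4.284×10⁻⁶ mol / 3.974×10⁻⁶ mol photons = 1.1.

Φ = 1.1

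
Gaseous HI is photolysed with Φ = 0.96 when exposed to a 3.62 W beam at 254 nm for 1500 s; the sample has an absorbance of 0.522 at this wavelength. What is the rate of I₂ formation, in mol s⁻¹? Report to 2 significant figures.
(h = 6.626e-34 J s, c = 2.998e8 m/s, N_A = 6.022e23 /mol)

5.2e-6 mol s⁻¹

Photon energy at 254 nm: hc/λ = (6.626e-34)(2.998e8)/(254e-9) = 7.821e-19 J.
Energy delivered: (3.62 W)(1500 s) = 5430 J.
Photons incident: 5430 / 7.821e-19 = 6.943e21, i.e. 6.943e21/6.022e23 = 0.01153 mol.
Fraction absorbed: 1 − 10^(−0.522) = 0.6994.
Photons absorbed: 0.6994 × 0.01153 = 0.008064 mol.
Product formed: 0.96 × 0.008064 = 0.007741 mol.
Rate: 0.007741 / 1500 s = 5.2e-6 mol s⁻¹.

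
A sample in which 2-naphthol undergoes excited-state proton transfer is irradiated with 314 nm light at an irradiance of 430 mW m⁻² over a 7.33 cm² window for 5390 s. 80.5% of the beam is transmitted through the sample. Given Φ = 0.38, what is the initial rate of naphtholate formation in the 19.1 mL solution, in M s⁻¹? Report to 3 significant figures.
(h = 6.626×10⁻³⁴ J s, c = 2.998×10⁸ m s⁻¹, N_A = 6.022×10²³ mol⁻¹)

3.21×10⁻⁹ M s⁻¹

Photon energy at 314 nm: hc/λ = (6.626×10⁻³⁴)(2.998×10⁸)/(314×10⁻⁹) = 6.326×10⁻¹⁹ J.
Energy delivered: (430 mW m⁻²)(7.33×10⁻⁴ m²)(5390 s) = 1.699 J.
Photons incident: 1.699 / 6.326×10⁻¹⁹ = 2.686×10¹⁸, i.e. 2.686×10¹⁸/6.022×10²³ = 4.460×10⁻⁶ mol.
Fraction absorbed: 1 − 80.5/100 = 0.1950.
Photons absorbed: 0.1950 × 4.460×10⁻⁶ = 8.697×10⁻⁷ mol.
Product formed: 0.38 × 8.697×10⁻⁷ = 3.305×10⁻⁷ mol.
Rate: 3.305×10⁻⁷ mol / (5390 s × 0.0191 L) = 3.21×10⁻⁹ M s⁻¹.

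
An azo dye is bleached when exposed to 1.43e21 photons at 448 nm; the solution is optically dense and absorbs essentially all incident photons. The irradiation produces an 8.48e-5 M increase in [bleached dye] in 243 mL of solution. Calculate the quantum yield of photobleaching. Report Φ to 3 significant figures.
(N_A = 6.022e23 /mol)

Product: (8.48e-5 M)(0.243 L) = 2.061e-5 mol.
Moles of photons: 1.43e21 / 6.022e23 = 0.002375 mol.
Φ = 2.061e-5 mol / 0.002375 mol photons = 0.00868.

Φ = 0.00868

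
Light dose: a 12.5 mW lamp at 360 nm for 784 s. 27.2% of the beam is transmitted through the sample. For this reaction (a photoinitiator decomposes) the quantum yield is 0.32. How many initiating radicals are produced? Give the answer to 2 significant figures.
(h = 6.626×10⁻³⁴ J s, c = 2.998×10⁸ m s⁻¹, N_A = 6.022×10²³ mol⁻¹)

4.1×10¹⁸ initiating radicals

Photon energy at 360 nm: hc/λ = (6.626×10⁻³⁴)(2.998×10⁸)/(360×10⁻⁹) = 5.518×10⁻¹⁹ J.
Energy delivered: (12.5 mW)(784 s) = 9.800 J.
Photons incident: 9.800 / 5.518×10⁻¹⁹ = 1.776×10¹⁹, i.e. 1.776×10¹⁹/6.022×10²³ = 2.949×10⁻⁵ mol.
Fraction absorbed: 1 − 27.2/100 = 0.7280.
Photons absorbed: 0.7280 × 2.949×10⁻⁵ = 2.147×10⁻⁵ mol.
Product: Φ × n_abs = 0.32 × 2.147×10⁻⁵ = 6.870×10⁻⁶ mol.
As a count: 6.870×10⁻⁶ × 6.022×10²³ = 4.1×10¹⁸.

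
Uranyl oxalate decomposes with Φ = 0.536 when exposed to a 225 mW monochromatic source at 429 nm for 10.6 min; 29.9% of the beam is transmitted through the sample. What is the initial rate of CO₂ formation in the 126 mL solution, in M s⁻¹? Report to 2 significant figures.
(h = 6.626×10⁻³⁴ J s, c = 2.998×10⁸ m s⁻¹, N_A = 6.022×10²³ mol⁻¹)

Photon energy at 429 nm: hc/λ = (6.626×10⁻³⁴)(2.998×10⁸)/(429×10⁻⁹) = 4.630×10⁻¹⁹ J.
Energy delivered: (225 mW)(636 s) = 143.1 J.
Photons incident: 143.1 / 4.630×10⁻¹⁹ = 3.091×10²⁰, i.e. 3.091×10²⁰/6.022×10²³ = 5.133×10⁻⁴ mol.
Fraction absorbed: 1 − 29.9/100 = 0.7010.
Photons absorbed: 0.7010 × 5.133×10⁻⁴ = 3.598×10⁻⁴ mol.
Product formed: 0.536 × 3.598×10⁻⁴ = 1.929×10⁻⁴ mol.
Rate: 1.929×10⁻⁴ mol / (636 s × 0.126 L) = 2.4×10⁻⁶ M s⁻¹.

2.4×10⁻⁶ M s⁻¹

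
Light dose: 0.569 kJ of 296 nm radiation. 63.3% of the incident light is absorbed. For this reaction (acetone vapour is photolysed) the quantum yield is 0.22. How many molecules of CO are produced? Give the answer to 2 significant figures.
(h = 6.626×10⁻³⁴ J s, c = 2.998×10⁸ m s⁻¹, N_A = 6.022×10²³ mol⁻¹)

Photon energy at 296 nm: hc/λ = (6.626×10⁻³⁴)(2.998×10⁸)/(296×10⁻⁹) = 6.711×10⁻¹⁹ J.
Incident energy: 0.569 kJ = 569 J.
Photons incident: 569 / 6.711×10⁻¹⁹ = 8.479×10²⁰, i.e. 8.479×10²⁰/6.022×10²³ = 0.001408 mol.
Photons absorbed: 0.633 × 0.001408 = 8.913×10⁻⁴ mol.
Product: Φ × n_abs = 0.22 × 8.913×10⁻⁴ = 1.961×10⁻⁴ mol.
As a count: 1.961×10⁻⁴ × 6.022×10²³ = 1.2×10²⁰.

1.2×10²⁰ molecules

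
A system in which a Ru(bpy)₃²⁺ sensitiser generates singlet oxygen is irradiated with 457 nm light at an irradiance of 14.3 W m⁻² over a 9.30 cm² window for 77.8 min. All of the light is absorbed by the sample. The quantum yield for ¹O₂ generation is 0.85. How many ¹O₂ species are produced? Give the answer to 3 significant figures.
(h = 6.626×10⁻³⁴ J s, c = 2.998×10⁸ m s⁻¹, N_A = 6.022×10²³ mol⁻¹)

1.21×10²⁰ species

Photon energy at 457 nm: hc/λ = (6.626×10⁻³⁴)(2.998×10⁸)/(457×10⁻⁹) = 4.347×10⁻¹⁹ J.
Energy delivered: (14.3 W m⁻²)(9.30×10⁻⁴ m²)(4668 s) = 62.08 J.
Photons incident: 62.08 / 4.347×10⁻¹⁹ = 1.428×10²⁰, i.e. 1.428×10²⁰/6.022×10²³ = 2.371×10⁻⁴ mol.
Product: Φ × n_abs = 0.85 × 2.371×10⁻⁴ = 2.015×10⁻⁴ mol.
As a count: 2.015×10⁻⁴ × 6.022×10²³ = 1.21×10²⁰.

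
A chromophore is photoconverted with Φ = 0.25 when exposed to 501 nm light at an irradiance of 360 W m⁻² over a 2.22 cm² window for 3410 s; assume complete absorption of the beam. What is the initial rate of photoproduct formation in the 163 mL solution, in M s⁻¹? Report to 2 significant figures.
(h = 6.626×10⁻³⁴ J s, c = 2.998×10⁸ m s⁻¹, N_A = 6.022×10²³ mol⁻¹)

5.1×10⁻⁷ M s⁻¹

Photon energy at 501 nm: hc/λ = (6.626×10⁻³⁴)(2.998×10⁸)/(501×10⁻⁹) = 3.965×10⁻¹⁹ J.
Energy delivered: (360 W m⁻²)(2.22×10⁻⁴ m²)(3410 s) = 272.5 J.
Photons incident: 272.5 / 3.965×10⁻¹⁹ = 6.873×10²⁰, i.e. 6.873×10²⁰/6.022×10²³ = 0.001141 mol.
Product formed: 0.25 × 0.001141 = 2.853×10⁻⁴ mol.
Rate: 2.853×10⁻⁴ mol / (3410 s × 0.163 L) = 5.1×10⁻⁷ M s⁻¹.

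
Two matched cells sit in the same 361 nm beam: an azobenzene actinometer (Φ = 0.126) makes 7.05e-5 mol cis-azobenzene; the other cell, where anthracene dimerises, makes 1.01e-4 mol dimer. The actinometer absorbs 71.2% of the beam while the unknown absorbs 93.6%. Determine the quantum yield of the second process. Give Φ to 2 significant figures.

Φ = 0.14

Photons absorbed by the actinometer: 7.05e-5 / 0.126 = 5.595e-4 mol.
Incident flux: 5.595e-4 / 0.712 = 7.858e-4 einstein.
Absorbed by unknown: 0.936 × 7.858e-4 = 7.355e-4 mol.
Φ(unknown) = 1.01e-4 / 7.355e-4 = 0.14.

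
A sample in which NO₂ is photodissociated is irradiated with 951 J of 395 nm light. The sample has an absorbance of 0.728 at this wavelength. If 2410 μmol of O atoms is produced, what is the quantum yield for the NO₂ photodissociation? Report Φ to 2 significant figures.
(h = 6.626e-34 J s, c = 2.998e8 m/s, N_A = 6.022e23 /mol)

Product: 2410 μmol = 0.00241 mol.
Photon energy at 395 nm: hc/λ = (6.626e-34)(2.998e8)/(395e-9) = 5.029e-19 J.
Photons incident: 951 / 5.029e-19 = 1.891e21, i.e. 1.891e21/6.022e23 = 0.003140 mol.
Fraction absorbed: 1 − 10^(−0.728) = 0.8129.
Photons absorbed: 0.8129 × 0.003140 = 0.002553 mol.
Φ = 0.00241 mol / 0.002553 mol photons = 0.94.

Φ = 0.94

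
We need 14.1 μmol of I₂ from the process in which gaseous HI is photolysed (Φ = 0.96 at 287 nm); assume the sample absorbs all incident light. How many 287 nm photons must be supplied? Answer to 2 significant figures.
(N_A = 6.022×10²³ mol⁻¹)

8.8×10¹⁸ photons

Product: 14.1 μmol = 1.41×10⁻⁵ mol.
Photons that must be absorbed: 1.41×10⁻⁵ / 0.96 = 1.469×10⁻⁵ mol.
Photon count: 1.469×10⁻⁵ × 6.022×10²³ = 8.8×10¹⁸.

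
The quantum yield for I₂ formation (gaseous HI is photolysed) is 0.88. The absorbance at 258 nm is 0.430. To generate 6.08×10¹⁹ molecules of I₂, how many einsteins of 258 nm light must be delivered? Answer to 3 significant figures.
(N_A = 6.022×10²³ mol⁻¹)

1.83×10⁻⁴ einstein

Product: 6.08×10¹⁹ / 6.022×10²³ = 1.010×10⁻⁴ mol.
Photons that must be absorbed: 1.010×10⁻⁴ / 0.88 = 1.148×10⁻⁴ mol.
Fraction absorbed: 1 − 10^(−0.430) = 0.6285.
Incident photons needed: 1.148×10⁻⁴ / 0.6285 = 1.827×10⁻⁴ mol.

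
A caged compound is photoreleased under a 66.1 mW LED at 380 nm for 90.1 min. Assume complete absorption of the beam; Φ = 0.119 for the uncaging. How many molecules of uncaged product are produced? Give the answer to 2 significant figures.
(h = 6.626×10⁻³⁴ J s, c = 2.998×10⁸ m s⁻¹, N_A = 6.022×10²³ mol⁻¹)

8.1×10¹⁹ molecules

Photon energy at 380 nm: hc/λ = (6.626×10⁻³⁴)(2.998×10⁸)/(380×10⁻⁹) = 5.228×10⁻¹⁹ J.
Energy delivered: (66.1 mW)(5406 s) = 357.3 J.
Photons incident: 357.3 / 5.228×10⁻¹⁹ = 6.834×10²⁰, i.e. 6.834×10²⁰/6.022×10²³ = 0.001135 mol.
Product: Φ × n_abs = 0.119 × 0.001135 = 1.351×10⁻⁴ mol.
As a count: 1.351×10⁻⁴ × 6.022×10²³ = 8.1×10¹⁹.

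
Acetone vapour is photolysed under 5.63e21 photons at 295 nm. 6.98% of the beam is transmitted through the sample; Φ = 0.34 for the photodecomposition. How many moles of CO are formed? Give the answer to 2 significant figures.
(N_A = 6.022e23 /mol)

0.0030 mol

Moles of photons: 5.63e21 / 6.022e23 = 0.009349 mol.
Fraction absorbed: 1 − 6.98/100 = 0.9302.
Photons absorbed: 0.9302 × 0.009349 = 0.008696 mol.
Product: Φ × n_abs = 0.34 × 0.008696 = 0.002957 mol.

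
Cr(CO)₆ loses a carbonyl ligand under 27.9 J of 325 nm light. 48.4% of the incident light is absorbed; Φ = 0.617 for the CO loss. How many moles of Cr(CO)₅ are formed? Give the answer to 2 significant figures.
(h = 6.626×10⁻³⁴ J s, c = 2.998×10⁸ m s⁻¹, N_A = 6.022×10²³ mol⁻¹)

2.3×10⁻⁵ mol

Photon energy at 325 nm: hc/λ = (6.626×10⁻³⁴)(2.998×10⁸)/(325×10⁻⁹) = 6.112×10⁻¹⁹ J.
Photons incident: 27.9 / 6.112×10⁻¹⁹ = 4.565×10¹⁹, i.e. 4.565×10¹⁹/6.022×10²³ = 7.581×10⁻⁵ mol.
Photons absorbed: 0.484 × 7.581×10⁻⁵ = 3.669×10⁻⁵ mol.
Product: Φ × n_abs = 0.617 × 3.669×10⁻⁵ = 2.264×10⁻⁵ mol.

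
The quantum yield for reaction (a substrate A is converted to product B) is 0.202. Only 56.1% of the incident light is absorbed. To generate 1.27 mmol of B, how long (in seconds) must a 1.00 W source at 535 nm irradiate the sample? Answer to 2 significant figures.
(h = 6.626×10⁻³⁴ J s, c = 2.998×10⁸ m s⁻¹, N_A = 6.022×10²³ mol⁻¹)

Product: 1.27 mmol = 0.00127 mol.
Photons that must be absorbed: 0.00127 / 0.202 = 0.006287 mol.
Incident photons needed: 0.006287 / 0.561 = 0.01121 mol.
Photon energy: hc/λ = 3.713×10⁻¹⁹ J; per mole, 2.236×10⁵ J mol⁻¹.
Energy required: 0.01121 × 2.236×10⁵ = 2507 J.
Time: 2507 J / 1 W = 2500 s.

t ≈ 2500 s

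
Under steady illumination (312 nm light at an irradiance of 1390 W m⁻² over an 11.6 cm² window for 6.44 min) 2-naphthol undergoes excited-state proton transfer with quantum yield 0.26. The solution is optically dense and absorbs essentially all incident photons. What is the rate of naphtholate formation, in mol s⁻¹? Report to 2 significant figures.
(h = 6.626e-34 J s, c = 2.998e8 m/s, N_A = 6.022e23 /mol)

1.1e-6 mol s⁻¹

Photon energy at 312 nm: hc/λ = (6.626e-34)(2.998e8)/(312e-9) = 6.367e-19 J.
Energy delivered: (1390 W m⁻²)(11.6e-4 m²)(386.4 s) = 623.0 J.
Photons incident: 623.0 / 6.367e-19 = 9.785e20, i.e. 9.785e20/6.022e23 = 0.001625 mol.
Product formed: 0.26 × 0.001625 = 4.225e-4 mol.
Rate: 4.225e-4 / 386.4 s = 1.1e-6 mol s⁻¹.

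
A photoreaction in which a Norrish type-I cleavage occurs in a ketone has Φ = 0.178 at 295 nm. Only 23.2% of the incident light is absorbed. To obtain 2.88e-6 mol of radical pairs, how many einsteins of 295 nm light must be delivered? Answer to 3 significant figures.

Photons that must be absorbed: 2.88e-6 / 0.178 = 1.618e-5 mol.
Incident photons needed: 1.618e-5 / 0.232 = 6.974e-5 mol.

6.97e-5 einstein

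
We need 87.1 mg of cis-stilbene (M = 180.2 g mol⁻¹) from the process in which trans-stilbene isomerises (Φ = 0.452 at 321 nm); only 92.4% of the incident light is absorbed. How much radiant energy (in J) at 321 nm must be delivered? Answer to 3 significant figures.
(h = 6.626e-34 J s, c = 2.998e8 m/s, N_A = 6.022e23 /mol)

Product: 87.1 mg / 180.2 g mol⁻¹ = 4.834e-4 mol.
Photons that must be absorbed: 4.834e-4 / 0.452 = 0.001069 mol.
Incident photons needed: 0.001069 / 0.924 = 0.001157 mol.
Photon energy: hc/λ = 6.188e-19 J; per mole, 3.726e5 J mol⁻¹.
Energy required: 0.001157 × 3.726e5 = 431 J.

431 J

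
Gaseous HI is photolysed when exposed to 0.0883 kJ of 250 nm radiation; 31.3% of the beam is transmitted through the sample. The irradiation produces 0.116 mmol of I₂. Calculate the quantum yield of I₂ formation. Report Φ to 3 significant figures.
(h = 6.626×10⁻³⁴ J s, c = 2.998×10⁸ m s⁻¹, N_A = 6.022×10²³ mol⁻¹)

Φ = 0.915

Product: 0.116 mmol = 1.16×10⁻⁴ mol.
Photon energy at 250 nm: hc/λ = (6.626×10⁻³⁴)(2.998×10⁸)/(250×10⁻⁹) = 7.946×10⁻¹⁹ J.
Incident energy: 0.0883 kJ = 88.3 J.
Photons incident: 88.3 / 7.946×10⁻¹⁹ = 1.111×10²⁰, i.e. 1.111×10²⁰/6.022×10²³ = 1.845×10⁻⁴ mol.
Fraction absorbed: 1 − 31.3/100 = 0.6870.
Photons absorbed: 0.6870 × 1.845×10⁻⁴ = 1.268×10⁻⁴ mol.
Φ = 1.16×10⁻⁴ mol / 1.268×10⁻⁴ mol photons = 0.915.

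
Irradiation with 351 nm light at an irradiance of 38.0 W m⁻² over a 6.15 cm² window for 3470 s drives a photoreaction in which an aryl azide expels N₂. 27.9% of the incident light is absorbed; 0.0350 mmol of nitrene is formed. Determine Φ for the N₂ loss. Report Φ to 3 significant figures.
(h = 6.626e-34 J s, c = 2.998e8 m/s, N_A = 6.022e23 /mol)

Φ = 0.527

Product: 0.0350 mmol = 3.50e-5 mol.
Photon energy at 351 nm: hc/λ = (6.626e-34)(2.998e8)/(351e-9) = 5.659e-19 J.
Energy delivered: (38.0 W m⁻²)(6.15e-4 m²)(3470 s) = 81.09 J.
Photons incident: 81.09 / 5.659e-19 = 1.433e20, i.e. 1.433e20/6.022e23 = 2.380e-4 mol.
Photons absorbed: 0.279 × 2.380e-4 = 6.640e-5 mol.
Φ = 3.50e-5 mol / 6.640e-5 mol photons = 0.527.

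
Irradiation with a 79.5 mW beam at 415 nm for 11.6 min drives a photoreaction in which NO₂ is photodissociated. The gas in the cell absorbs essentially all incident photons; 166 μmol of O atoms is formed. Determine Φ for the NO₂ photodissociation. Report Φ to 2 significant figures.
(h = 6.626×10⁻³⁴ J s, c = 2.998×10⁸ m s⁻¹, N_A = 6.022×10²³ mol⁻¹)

Product: 166 μmol = 1.66×10⁻⁴ mol.
Photon energy at 415 nm: hc/λ = (6.626×10⁻³⁴)(2.998×10⁸)/(415×10⁻⁹) = 4.787×10⁻¹⁹ J.
Energy delivered: (79.5 mW)(696 s) = 55.33 J.
Photons incident: 55.33 / 4.787×10⁻¹⁹ = 1.156×10²⁰, i.e. 1.156×10²⁰/6.022×10²³ = 1.920×10⁻⁴ mol.
Φ = 1.66×10⁻⁴ mol / 1.920×10⁻⁴ mol photons = 0.86.

Φ = 0.86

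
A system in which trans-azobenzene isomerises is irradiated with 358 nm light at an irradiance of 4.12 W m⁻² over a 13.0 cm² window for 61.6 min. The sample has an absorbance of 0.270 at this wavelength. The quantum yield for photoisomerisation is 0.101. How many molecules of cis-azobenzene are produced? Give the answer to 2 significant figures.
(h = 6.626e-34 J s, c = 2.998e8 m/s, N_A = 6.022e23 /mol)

Photon energy at 358 nm: hc/λ = (6.626e-34)(2.998e8)/(358e-9) = 5.549e-19 J.
Energy delivered: (4.12 W m⁻²)(13.0e-4 m²)(3696 s) = 19.80 J.
Photons incident: 19.80 / 5.549e-19 = 3.568e19, i.e. 3.568e19/6.022e23 = 5.925e-5 mol.
Fraction absorbed: 1 − 10^(−0.270) = 0.4630.
Photons absorbed: 0.4630 × 5.925e-5 = 2.743e-5 mol.
Product: Φ × n_abs = 0.101 × 2.743e-5 = 2.770e-6 mol.
As a count: 2.770e-6 × 6.022e23 = 1.7e18.

1.7e18 molecules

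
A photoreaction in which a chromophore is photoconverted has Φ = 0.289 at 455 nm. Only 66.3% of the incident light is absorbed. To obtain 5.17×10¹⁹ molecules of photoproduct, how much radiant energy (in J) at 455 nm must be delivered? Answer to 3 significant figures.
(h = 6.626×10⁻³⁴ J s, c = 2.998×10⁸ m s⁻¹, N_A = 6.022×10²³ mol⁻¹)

118 J

Product: 5.17×10¹⁹ / 6.022×10²³ = 8.585×10⁻⁵ mol.
Photons that must be absorbed: 8.585×10⁻⁵ / 0.289 = 2.971×10⁻⁴ mol.
Incident photons needed: 2.971×10⁻⁴ / 0.663 = 4.481×10⁻⁴ mol.
Photon energy: hc/λ = 4.366×10⁻¹⁹ J; per mole, 2.629×10⁵ J mol⁻¹.
Energy required: 4.481×10⁻⁴ × 2.629×10⁵ = 118 J.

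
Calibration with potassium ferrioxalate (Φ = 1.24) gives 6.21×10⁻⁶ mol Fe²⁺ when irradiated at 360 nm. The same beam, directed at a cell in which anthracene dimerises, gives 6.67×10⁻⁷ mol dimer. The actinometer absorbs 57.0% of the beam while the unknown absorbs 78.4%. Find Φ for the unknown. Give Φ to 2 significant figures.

Photons absorbed by the actinometer: 6.21×10⁻⁶ / 1.24 = 5.008×10⁻⁶ mol.
Incident flux: 5.008×10⁻⁶ / 0.570 = 8.786×10⁻⁶ einstein.
Absorbed by unknown: 0.784 × 8.786×10⁻⁶ = 6.888×10⁻⁶ mol.
Φ(unknown) = 6.67×10⁻⁷ / 6.888×10⁻⁶ = 0.097.

Φ = 0.097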